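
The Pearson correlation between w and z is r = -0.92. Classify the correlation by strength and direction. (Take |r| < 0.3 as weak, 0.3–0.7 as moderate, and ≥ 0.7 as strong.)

strong negative

r = -0.92 < 0 so the relationship is negative.
|r| = 0.92, which falls in the strong range.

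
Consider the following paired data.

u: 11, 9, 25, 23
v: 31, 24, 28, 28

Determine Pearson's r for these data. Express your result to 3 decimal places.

n = 4, Σu = 68, Σv = 111, Σu² = 1356, Σv² = 3105, Σuv = 1901
nΣuv − ΣuΣv = 7604 − 7548 = 56
nΣu² − (Σu)² = 5424 − 4624 = 800; nΣv² − (Σv)² = 12420 − 12321 = 99
r = 56 / √(800 × 99) = 56 / 281.4249 ≈ 0.199

0.199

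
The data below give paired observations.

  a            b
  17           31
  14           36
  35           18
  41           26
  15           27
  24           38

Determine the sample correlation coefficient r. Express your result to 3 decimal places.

-0.577

n = 6, Σa = 146, Σb = 176, Σa² = 4192, Σb² = 5430, Σab = 4044
nΣab − ΣaΣb = 24264 − 25696 = -1432
nΣa² − (Σa)² = 25152 − 21316 = 3836; nΣb² − (Σb)² = 32580 − 30976 = 1604
r = -1432 / √(3836 × 1604) = -1432 / 2480.5129 ≈ -0.577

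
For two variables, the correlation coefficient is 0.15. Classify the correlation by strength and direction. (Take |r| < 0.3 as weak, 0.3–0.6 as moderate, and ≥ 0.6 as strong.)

weak positive

r = 0.15 > 0 so the relationship is positive.
|r| = 0.15, which falls in the weak range.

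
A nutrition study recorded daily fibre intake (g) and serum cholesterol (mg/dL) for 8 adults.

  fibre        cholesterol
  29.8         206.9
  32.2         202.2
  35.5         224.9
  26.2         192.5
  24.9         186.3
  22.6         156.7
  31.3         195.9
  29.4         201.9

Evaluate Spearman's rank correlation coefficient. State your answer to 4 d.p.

0.8810

Rank fibre: 5, 7, 8, 3, 2, 1, 6, 4
Rank cholesterol: 7, 6, 8, 3, 2, 1, 4, 5
d = rank(fibre) − rank(cholesterol): -2, 1, 0, 0, 0, 0, 2, -1; Σd² = 10
ρ = 1 − 6Σd² / [n(n²−1)] = 1 − 6×10 / (8×63) = 1 − 60/504 ≈ 0.8810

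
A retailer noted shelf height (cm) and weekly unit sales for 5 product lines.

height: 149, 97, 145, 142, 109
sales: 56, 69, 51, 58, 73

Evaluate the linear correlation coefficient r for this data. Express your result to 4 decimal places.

n = 5, Σx = 642, Σy = 307, Σx² = 84680, Σy² = 19191, Σxy = 38625
nΣxy − ΣxΣy = 193125 − 197094 = -3969
nΣx² − (Σx)² = 423400 − 412164 = 11236; nΣy² − (Σy)² = 95955 − 94249 = 1706
r = -3969 / √(11236 × 1706) = -3969 / 4378.1978 ≈ -0.9065

-0.9065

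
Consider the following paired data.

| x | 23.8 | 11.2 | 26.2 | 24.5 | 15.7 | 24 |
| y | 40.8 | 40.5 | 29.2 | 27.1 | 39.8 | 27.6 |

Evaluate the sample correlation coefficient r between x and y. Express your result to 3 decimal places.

n = 6, Σx = 125.4, Σy = 205, Σx² = 2801.06, Σy² = 7237.74, Σxy = 4140.89
nΣxy − ΣxΣy = 24845.34 − 25707 = -861.66
nΣx² − (Σx)² = 16806.36 − 15725.16 = 1081.2; nΣy² − (Σy)² = 43426.44 − 42025 = 1401.44
r = -861.66 / √(1081.2 × 1401.44) = -861.66 / 1230.9496 ≈ -0.700

-0.700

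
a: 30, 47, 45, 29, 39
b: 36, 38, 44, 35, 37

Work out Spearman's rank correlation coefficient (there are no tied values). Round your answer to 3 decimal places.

Rank a: 2, 5, 4, 1, 3
Rank b: 2, 4, 5, 1, 3
d = rank(a) − rank(b): 0, 1, -1, 0, 0; Σd² = 2
ρ = 1 − 6Σd² / [n(n²−1)] = 1 − 6×2 / (5×24) = 1 − 12/120 ≈ 0.900

0.900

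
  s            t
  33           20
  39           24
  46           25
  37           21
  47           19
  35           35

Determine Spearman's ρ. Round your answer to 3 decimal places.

Rank s: 1, 4, 5, 3, 6, 2
Rank t: 2, 4, 5, 3, 1, 6
d = rank(s) − rank(t): -1, 0, 0, 0, 5, -4; Σd² = 42
ρ = 1 − 6Σd² / [n(n²−1)] = 1 − 6×42 / (6×35) = 1 − 252/210 ≈ -0.200

-0.200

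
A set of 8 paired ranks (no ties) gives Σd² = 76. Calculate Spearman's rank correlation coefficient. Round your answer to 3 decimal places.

ρ = 1 − 6Σd² / [n(n²−1)] = 1 − 6×76 / (8×63)
  = 1 − 456/504 = 1 − 0.9048 ≈ 0.095

0.095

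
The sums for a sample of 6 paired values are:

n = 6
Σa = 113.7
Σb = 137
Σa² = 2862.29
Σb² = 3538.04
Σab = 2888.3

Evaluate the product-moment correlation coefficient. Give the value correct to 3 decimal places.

r = (nΣab − ΣaΣb) / √[(nΣa² − (Σa)²)(nΣb² − (Σb)²)]
Numerator: 6×2888.3 − 113.7×137 = 1752.9
Denominator: √[(17173.74 − 12927.69)(21228.24 − 18769)] = √[4246.05 × 2459.24] = 3231.4170
r = 1752.9 / 3231.4170 ≈ 0.542

0.542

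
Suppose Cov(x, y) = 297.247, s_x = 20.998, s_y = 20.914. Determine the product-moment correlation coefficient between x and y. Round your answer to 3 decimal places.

0.677

r = Cov(x,y) / (s_x · s_y) = 297.247 / (20.998 × 20.914)
  = 297.247 / 439.1522 ≈ 0.677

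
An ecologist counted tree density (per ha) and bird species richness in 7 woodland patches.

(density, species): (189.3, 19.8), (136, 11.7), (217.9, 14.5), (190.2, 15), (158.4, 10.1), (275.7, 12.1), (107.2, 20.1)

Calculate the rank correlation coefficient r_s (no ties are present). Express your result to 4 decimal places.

Rank density: 4, 2, 6, 5, 3, 7, 1
Rank species: 6, 2, 4, 5, 1, 3, 7
d = rank(density) − rank(species): -2, 0, 2, 0, 2, 4, -6; Σd² = 64
ρ = 1 − 6Σd² / [n(n²−1)] = 1 − 6×64 / (7×48) = 1 − 384/336 ≈ -0.1429

-0.1429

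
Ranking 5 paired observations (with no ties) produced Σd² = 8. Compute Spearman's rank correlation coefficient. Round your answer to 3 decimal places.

ρ = 1 − 6Σd² / [n(n²−1)] = 1 − 6×8 / (5×24)
  = 1 − 48/120 = 1 − 0.4000 ≈ 0.600

0.600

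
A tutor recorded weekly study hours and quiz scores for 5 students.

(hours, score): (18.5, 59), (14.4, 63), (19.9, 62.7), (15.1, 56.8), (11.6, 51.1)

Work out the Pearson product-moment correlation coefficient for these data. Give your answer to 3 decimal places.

n = 5, Σx = 79.5, Σy = 292.6, Σx² = 1308.19, Σy² = 17218.74, Σxy = 4696.87
nΣxy − ΣxΣy = 23484.35 − 23261.7 = 222.65
nΣx² − (Σx)² = 6540.95 − 6320.25 = 220.7; nΣy² − (Σy)² = 86093.7 − 85614.76 = 478.94
r = 222.65 / √(220.7 × 478.94) = 222.65 / 325.1185 ≈ 0.685

0.685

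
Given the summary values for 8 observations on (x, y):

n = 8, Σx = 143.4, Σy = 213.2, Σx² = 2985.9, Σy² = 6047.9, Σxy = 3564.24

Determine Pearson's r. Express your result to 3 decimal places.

-0.660

r = (nΣxy − ΣxΣy) / √[(nΣx² − (Σx)²)(nΣy² − (Σy)²)]
Numerator: 8×3564.24 − 143.4×213.2 = -2058.96
Denominator: √[(23887.2 − 20563.56)(48383.2 − 45454.24)] = √[3323.64 × 2928.96] = 3120.0655
r = -2058.96 / 3120.0655 ≈ -0.660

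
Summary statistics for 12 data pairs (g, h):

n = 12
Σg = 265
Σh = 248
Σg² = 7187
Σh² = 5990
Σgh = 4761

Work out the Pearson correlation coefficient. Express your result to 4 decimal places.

r = (nΣgh − ΣgΣh) / √[(nΣg² − (Σg)²)(nΣh² − (Σh)²)]
Numerator: 12×4761 − 265×248 = -8588
Denominator: √[(86244 − 70225)(71880 − 61504)] = √[16019 × 10376] = 12892.3677
r = -8588 / 12892.3677 ≈ -0.6661

-0.6661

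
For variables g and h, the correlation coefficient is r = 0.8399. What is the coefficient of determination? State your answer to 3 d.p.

r² = (0.8399)² = 0.705

0.705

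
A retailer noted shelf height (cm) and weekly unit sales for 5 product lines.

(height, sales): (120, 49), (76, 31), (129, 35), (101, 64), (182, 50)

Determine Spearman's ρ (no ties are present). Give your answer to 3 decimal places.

Rank height: 3, 1, 4, 2, 5
Rank sales: 3, 1, 2, 5, 4
d = rank(height) − rank(sales): 0, 0, 2, -3, 1; Σd² = 14
ρ = 1 − 6Σd² / [n(n²−1)] = 1 − 6×14 / (5×24) = 1 − 84/120 ≈ 0.300

0.300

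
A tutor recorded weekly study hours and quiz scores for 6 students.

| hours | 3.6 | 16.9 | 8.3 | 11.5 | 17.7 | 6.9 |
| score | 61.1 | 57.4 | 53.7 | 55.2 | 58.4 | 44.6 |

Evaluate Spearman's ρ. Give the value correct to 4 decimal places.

0.1429

Rank hours: 1, 5, 3, 4, 6, 2
Rank score: 6, 4, 2, 3, 5, 1
d = rank(hours) − rank(score): -5, 1, 1, 1, 1, 1; Σd² = 30
ρ = 1 − 6Σd² / [n(n²−1)] = 1 − 6×30 / (6×35) = 1 − 180/210 ≈ 0.1429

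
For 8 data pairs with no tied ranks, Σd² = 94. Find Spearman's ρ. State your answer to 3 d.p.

-0.119

ρ = 1 − 6Σd² / [n(n²−1)] = 1 − 6×94 / (8×63)
  = 1 − 564/504 = 1 − 1.1190 ≈ -0.119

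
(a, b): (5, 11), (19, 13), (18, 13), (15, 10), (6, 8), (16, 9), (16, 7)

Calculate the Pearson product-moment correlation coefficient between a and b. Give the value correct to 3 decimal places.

0.331

n = 7, Σa = 95, Σb = 71, Σa² = 1483, Σb² = 753, Σab = 990
nΣab − ΣaΣb = 6930 − 6745 = 185
nΣa² − (Σa)² = 10381 − 9025 = 1356; nΣb² − (Σb)² = 5271 − 5041 = 230
r = 185 / √(1356 × 230) = 185 / 558.4622 ≈ 0.331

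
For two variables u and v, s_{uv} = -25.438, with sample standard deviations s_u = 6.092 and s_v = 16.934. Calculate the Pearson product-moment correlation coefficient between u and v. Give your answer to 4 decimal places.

-0.2466

r = Cov(u,v) / (s_u · s_v) = -25.438 / (6.092 × 16.934)
  = -25.438 / 103.1619 ≈ -0.2466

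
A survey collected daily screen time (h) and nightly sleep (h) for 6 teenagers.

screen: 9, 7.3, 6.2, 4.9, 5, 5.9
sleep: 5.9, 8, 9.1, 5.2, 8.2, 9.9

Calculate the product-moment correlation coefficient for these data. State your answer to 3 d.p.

n = 6, Σx = 38.3, Σy = 46.3, Σx² = 256.55, Σy² = 373.91, Σxy = 292.81
nΣxy − ΣxΣy = 1756.86 − 1773.29 = -16.43
nΣx² − (Σx)² = 1539.3 − 1466.89 = 72.41; nΣy² − (Σy)² = 2243.46 − 2143.69 = 99.77
r = -16.43 / √(72.41 × 99.77) = -16.43 / 84.9962 ≈ -0.193

-0.193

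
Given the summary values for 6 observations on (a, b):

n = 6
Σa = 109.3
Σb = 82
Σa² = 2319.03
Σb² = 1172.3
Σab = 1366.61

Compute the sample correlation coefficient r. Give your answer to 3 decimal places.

r = (nΣab − ΣaΣb) / √[(nΣa² − (Σa)²)(nΣb² − (Σb)²)]
Numerator: 6×1366.61 − 109.3×82 = -762.94
Denominator: √[(13914.18 − 11946.49)(7033.8 − 6724)] = √[1967.69 × 309.8] = 780.7627
r = -762.94 / 780.7627 ≈ -0.977

-0.977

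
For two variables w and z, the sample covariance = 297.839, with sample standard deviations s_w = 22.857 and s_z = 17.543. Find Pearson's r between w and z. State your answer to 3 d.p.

r = Cov(w,z) / (s_w · s_z) = 297.839 / (22.857 × 17.543)
  = 297.839 / 400.9804 ≈ 0.743

0.743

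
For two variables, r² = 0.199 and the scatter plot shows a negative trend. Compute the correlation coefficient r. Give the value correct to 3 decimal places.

|r| = √0.199 = 0.446
The association is negative, so r = −0.446.

-0.446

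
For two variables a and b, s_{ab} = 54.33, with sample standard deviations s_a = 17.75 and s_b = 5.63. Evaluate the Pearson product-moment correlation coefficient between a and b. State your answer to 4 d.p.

0.5437

r = Cov(a,b) / (s_a · s_b) = 54.33 / (17.75 × 5.63)
  = 54.33 / 99.9325 ≈ 0.5437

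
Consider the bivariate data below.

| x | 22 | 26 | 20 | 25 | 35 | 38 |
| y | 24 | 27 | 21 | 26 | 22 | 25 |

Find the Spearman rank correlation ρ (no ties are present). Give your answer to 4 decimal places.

Rank x: 2, 4, 1, 3, 5, 6
Rank y: 3, 6, 1, 5, 2, 4
d = rank(x) − rank(y): -1, -2, 0, -2, 3, 2; Σd² = 22
ρ = 1 − 6Σd² / [n(n²−1)] = 1 − 6×22 / (6×35) = 1 − 132/210 ≈ 0.3714

0.3714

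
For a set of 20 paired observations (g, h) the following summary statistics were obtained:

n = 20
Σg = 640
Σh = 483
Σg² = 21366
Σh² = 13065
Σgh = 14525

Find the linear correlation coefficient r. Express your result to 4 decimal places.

-0.8358

r = (nΣgh − ΣgΣh) / √[(nΣg² − (Σg)²)(nΣh² − (Σh)²)]
Numerator: 20×14525 − 640×483 = -18620
Denominator: √[(427320 − 409600)(261300 − 233289)] = √[17720 × 28011] = 22279.0242
r = -18620 / 22279.0242 ≈ -0.8358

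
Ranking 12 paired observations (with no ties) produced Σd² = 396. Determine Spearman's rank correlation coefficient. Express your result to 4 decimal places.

ρ = 1 − 6Σd² / [n(n²−1)] = 1 − 6×396 / (12×143)
  = 1 − 2376/1716 = 1 − 1.38462 ≈ -0.3846

-0.3846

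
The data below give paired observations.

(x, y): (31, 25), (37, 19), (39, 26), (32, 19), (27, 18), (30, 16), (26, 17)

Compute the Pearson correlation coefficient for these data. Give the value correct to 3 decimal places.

n = 7, Σx = 222, Σy = 140, Σx² = 7180, Σy² = 2892, Σxy = 4508
nΣxy − ΣxΣy = 31556 − 31080 = 476
nΣx² − (Σx)² = 50260 − 49284 = 976; nΣy² − (Σy)² = 20244 − 19600 = 644
r = 476 / √(976 × 644) = 476 / 792.8077 ≈ 0.600

0.600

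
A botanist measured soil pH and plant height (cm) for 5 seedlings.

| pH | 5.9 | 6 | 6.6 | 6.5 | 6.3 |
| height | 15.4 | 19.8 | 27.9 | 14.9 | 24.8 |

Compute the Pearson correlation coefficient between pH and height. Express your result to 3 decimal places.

n = 5, Σx = 31.3, Σy = 102.8, Σx² = 196.31, Σy² = 2244.66, Σxy = 646.89
nΣxy − ΣxΣy = 3234.45 − 3217.64 = 16.81
nΣx² − (Σx)² = 981.55 − 979.69 = 1.86; nΣy² − (Σy)² = 11223.3 − 10567.84 = 655.46
r = 16.81 / √(1.86 × 655.46) = 16.81 / 34.9164 ≈ 0.481

0.481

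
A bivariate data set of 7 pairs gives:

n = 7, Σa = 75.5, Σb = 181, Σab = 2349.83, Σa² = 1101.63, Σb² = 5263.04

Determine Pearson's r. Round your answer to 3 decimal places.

r = (nΣab − ΣaΣb) / √[(nΣa² − (Σa)²)(nΣb² − (Σb)²)]
Numerator: 7×2349.83 − 75.5×181 = 2783.31
Denominator: √[(7711.41 − 5700.25)(36841.28 − 32761)] = √[2011.16 × 4080.28] = 2864.6284
r = 2783.31 / 2864.6284 ≈ 0.972

0.972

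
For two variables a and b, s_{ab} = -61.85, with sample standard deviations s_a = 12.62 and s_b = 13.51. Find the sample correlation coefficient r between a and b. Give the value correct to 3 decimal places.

r = Cov(a,b) / (s_a · s_b) = -61.85 / (12.62 × 13.51)
  = -61.85 / 170.4962 ≈ -0.363

-0.363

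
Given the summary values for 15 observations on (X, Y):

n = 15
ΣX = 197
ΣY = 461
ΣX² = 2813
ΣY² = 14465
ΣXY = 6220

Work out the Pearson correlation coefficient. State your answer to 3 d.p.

0.639

r = (nΣXY − ΣXΣY) / √[(nΣX² − (ΣX)²)(nΣY² − (ΣY)²)]
Numerator: 15×6220 − 197×461 = 2483
Denominator: √[(42195 − 38809)(216975 − 212521)] = √[3386 × 4454] = 3883.4577
r = 2483 / 3883.4577 ≈ 0.639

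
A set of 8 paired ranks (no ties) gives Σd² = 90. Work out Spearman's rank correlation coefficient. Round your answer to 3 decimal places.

ρ = 1 − 6Σd² / [n(n²−1)] = 1 − 6×90 / (8×63)
  = 1 − 540/504 = 1 − 1.0714 ≈ -0.071

-0.071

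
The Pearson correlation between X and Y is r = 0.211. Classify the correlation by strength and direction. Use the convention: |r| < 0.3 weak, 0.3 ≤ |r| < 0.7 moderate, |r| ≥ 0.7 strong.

weak positive

r = 0.211 > 0 so the relationship is positive.
|r| = 0.211, which falls in the weak range.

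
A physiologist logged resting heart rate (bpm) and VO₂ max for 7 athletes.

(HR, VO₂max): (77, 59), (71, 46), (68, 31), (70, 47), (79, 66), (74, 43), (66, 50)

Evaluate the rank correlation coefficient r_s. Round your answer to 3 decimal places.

Rank HR: 6, 4, 2, 3, 7, 5, 1
Rank VO₂max: 6, 3, 1, 4, 7, 2, 5
d = rank(HR) − rank(VO₂max): 0, 1, 1, -1, 0, 3, -4; Σd² = 28
ρ = 1 − 6Σd² / [n(n²−1)] = 1 − 6×28 / (7×48) = 1 − 168/336 ≈ 0.500

0.500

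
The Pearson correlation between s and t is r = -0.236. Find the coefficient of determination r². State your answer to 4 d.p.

r² = (-0.236)² = 0.0557

0.0557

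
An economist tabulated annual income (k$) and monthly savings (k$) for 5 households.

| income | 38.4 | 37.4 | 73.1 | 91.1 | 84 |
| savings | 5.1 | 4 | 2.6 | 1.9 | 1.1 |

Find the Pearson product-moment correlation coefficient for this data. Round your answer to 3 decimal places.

n = 5, Σx = 324, Σy = 14.7, Σx² = 23572.14, Σy² = 53.59, Σxy = 800.99
nΣxy − ΣxΣy = 4004.95 − 4762.8 = -757.85
nΣx² − (Σx)² = 117860.7 − 104976 = 12884.7; nΣy² − (Σy)² = 267.95 − 216.09 = 51.86
r = -757.85 / √(12884.7 × 51.86) = -757.85 / 817.4353 ≈ -0.927

-0.927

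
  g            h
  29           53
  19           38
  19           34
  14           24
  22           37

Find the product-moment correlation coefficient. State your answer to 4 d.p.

n = 5, Σg = 103, Σh = 186, Σg² = 2243, Σh² = 7354, Σgh = 4055
nΣgh − ΣgΣh = 20275 − 19158 = 1117
nΣg² − (Σg)² = 11215 − 10609 = 606; nΣh² − (Σh)² = 36770 − 34596 = 2174
r = 1117 / √(606 × 2174) = 1117 / 1147.7996 ≈ 0.9732

0.9732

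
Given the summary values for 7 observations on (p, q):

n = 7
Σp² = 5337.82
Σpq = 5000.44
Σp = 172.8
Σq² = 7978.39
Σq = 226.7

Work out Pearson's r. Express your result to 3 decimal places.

-0.721

r = (nΣpq − ΣpΣq) / √[(nΣp² − (Σp)²)(nΣq² − (Σq)²)]
Numerator: 7×5000.44 − 172.8×226.7 = -4170.68
Denominator: √[(37364.74 − 29859.84)(55848.73 − 51392.89)] = √[7504.9 × 4455.84] = 5782.7877
r = -4170.68 / 5782.7877 ≈ -0.721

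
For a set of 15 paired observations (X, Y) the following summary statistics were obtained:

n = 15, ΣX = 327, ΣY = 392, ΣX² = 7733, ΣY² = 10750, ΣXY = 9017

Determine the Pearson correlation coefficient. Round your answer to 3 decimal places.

0.853

r = (nΣXY − ΣXΣY) / √[(nΣX² − (ΣX)²)(nΣY² − (ΣY)²)]
Numerator: 15×9017 − 327×392 = 7071
Denominator: √[(115995 − 106929)(161250 − 153664)] = √[9066 × 7586] = 8293.0499
r = 7071 / 8293.0499 ≈ 0.853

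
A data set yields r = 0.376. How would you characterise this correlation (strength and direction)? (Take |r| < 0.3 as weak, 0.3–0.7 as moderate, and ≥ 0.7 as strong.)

moderate positive

r = 0.376 > 0 so the relationship is positive.
|r| = 0.376, which falls in the moderate range.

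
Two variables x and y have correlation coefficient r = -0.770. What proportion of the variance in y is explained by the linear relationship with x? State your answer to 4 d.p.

0.5929

r² = (-0.770)² = 0.5929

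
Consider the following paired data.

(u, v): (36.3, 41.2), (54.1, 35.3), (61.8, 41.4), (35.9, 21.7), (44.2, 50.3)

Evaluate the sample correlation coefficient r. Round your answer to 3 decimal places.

n = 5, Σu = 232.3, Σv = 189.9, Σu² = 11306.19, Σv² = 7658.47, Σuv = 8966.1
nΣuv − ΣuΣv = 44830.5 − 44113.77 = 716.73
nΣu² − (Σu)² = 56530.95 − 53963.29 = 2567.66; nΣv² − (Σv)² = 38292.35 − 36062.01 = 2230.34
r = 716.73 / √(2567.66 × 2230.34) = 716.73 / 2393.0639 ≈ 0.300

0.300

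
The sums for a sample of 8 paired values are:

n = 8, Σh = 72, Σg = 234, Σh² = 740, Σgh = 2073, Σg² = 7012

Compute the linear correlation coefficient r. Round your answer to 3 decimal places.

-0.266

r = (nΣgh − ΣgΣh) / √[(nΣg² − (Σg)²)(nΣh² − (Σh)²)]
Numerator: 8×2073 − 234×72 = -264
Denominator: √[(56096 − 54756)(5920 − 5184)] = √[1340 × 736] = 993.0962
r = -264 / 993.0962 ≈ -0.266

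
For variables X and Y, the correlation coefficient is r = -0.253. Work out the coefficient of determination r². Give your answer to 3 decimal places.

0.064

r² = (-0.253)² = 0.064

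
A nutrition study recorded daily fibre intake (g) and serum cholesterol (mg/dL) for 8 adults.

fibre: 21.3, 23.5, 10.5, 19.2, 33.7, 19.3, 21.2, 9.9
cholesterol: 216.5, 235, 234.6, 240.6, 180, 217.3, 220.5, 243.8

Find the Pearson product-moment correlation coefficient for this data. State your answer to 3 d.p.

-0.822

n = 8, Σx = 158.6, Σy = 1788.3, Σx² = 3540.46, Σy² = 402700.75, Σxy = 34564.88
nΣxy − ΣxΣy = 276519.04 − 283624.38 = -7105.34
nΣx² − (Σx)² = 28323.68 − 25153.96 = 3169.72; nΣy² − (Σy)² = 3221606 − 3198016.89 = 23589.11
r = -7105.34 / √(3169.72 × 23589.11) = -7105.34 / 8647.0153 ≈ -0.822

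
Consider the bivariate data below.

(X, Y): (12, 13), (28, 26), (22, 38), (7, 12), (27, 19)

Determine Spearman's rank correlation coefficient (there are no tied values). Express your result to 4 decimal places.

Rank X: 2, 5, 3, 1, 4
Rank Y: 2, 4, 5, 1, 3
d = rank(X) − rank(Y): 0, 1, -2, 0, 1; Σd² = 6
ρ = 1 − 6Σd² / [n(n²−1)] = 1 − 6×6 / (5×24) = 1 − 36/120 ≈ 0.7000

0.7000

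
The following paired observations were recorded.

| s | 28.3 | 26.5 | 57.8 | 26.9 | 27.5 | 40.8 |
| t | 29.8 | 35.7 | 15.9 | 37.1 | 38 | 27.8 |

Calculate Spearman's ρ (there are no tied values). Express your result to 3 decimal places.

Rank s: 4, 1, 6, 2, 3, 5
Rank t: 3, 4, 1, 5, 6, 2
d = rank(s) − rank(t): 1, -3, 5, -3, -3, 3; Σd² = 62
ρ = 1 − 6Σd² / [n(n²−1)] = 1 − 6×62 / (6×35) = 1 − 372/210 ≈ -0.771

-0.771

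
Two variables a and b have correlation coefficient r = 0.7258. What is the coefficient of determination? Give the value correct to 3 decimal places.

0.527

r² = (0.7258)² = 0.527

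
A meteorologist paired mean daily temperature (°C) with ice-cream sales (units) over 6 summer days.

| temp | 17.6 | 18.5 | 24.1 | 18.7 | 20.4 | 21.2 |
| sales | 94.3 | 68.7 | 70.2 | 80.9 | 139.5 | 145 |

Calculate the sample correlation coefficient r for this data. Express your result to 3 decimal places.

0.082

n = 6, Σx = 120.5, Σy = 598.6, Σx² = 2448.11, Σy² = 65570.28, Σxy = 12055.08
nΣxy − ΣxΣy = 72330.48 − 72131.3 = 199.18
nΣx² − (Σx)² = 14688.66 − 14520.25 = 168.41; nΣy² − (Σy)² = 393421.68 − 358321.96 = 35099.72
r = 199.18 / √(168.41 × 35099.72) = 199.18 / 2431.2844 ≈ 0.082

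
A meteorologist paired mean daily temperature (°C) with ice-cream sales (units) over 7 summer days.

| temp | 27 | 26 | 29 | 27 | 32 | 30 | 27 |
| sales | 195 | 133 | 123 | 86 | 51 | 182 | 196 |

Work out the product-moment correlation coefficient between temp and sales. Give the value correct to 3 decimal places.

n = 7, Σx = 198, Σy = 966, Σx² = 5628, Σy² = 152380, Σxy = 26996
nΣxy − ΣxΣy = 188972 − 191268 = -2296
nΣx² − (Σx)² = 39396 − 39204 = 192; nΣy² − (Σy)² = 1066660 − 933156 = 133504
r = -2296 / √(192 × 133504) = -2296 / 5062.8814 ≈ -0.453

-0.453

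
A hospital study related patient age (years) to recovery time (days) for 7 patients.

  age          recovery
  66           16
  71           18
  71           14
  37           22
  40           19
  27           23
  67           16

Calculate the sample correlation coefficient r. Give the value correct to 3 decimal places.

n = 7, Σx = 379, Σy = 128, Σx² = 22625, Σy² = 2406, Σxy = 6595
nΣxy − ΣxΣy = 46165 − 48512 = -2347
nΣx² − (Σx)² = 158375 − 143641 = 14734; nΣy² − (Σy)² = 16842 − 16384 = 458
r = -2347 / √(14734 × 458) = -2347 / 2597.7244 ≈ -0.903

-0.903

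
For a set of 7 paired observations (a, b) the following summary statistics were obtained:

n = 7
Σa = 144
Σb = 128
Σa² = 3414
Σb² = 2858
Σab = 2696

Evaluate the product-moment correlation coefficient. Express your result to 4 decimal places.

r = (nΣab − ΣaΣb) / √[(nΣa² − (Σa)²)(nΣb² − (Σb)²)]
Numerator: 7×2696 − 144×128 = 440
Denominator: √[(23898 − 20736)(20006 − 16384)] = √[3162 × 3622] = 3384.1933
r = 440 / 3384.1933 ≈ 0.1300

0.1300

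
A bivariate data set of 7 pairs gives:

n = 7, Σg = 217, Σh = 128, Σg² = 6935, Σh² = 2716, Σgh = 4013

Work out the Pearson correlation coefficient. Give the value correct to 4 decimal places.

0.1610

r = (nΣgh − ΣgΣh) / √[(nΣg² − (Σg)²)(nΣh² − (Σh)²)]
Numerator: 7×4013 − 217×128 = 315
Denominator: √[(48545 − 47089)(19012 − 16384)] = √[1456 × 2628] = 1956.1104
r = 315 / 1956.1104 ≈ 0.1610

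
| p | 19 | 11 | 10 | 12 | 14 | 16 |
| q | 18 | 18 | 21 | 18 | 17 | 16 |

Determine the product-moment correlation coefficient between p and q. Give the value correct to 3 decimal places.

n = 6, Σp = 82, Σq = 108, Σp² = 1178, Σq² = 1958, Σpq = 1460
nΣpq − ΣpΣq = 8760 − 8856 = -96
nΣp² − (Σp)² = 7068 − 6724 = 344; nΣq² − (Σq)² = 11748 − 11664 = 84
r = -96 / √(344 × 84) = -96 / 169.9882 ≈ -0.565

-0.565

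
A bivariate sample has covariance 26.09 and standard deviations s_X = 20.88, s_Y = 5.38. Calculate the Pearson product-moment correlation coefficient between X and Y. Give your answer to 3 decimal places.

r = Cov(X,Y) / (s_X · s_Y) = 26.09 / (20.88 × 5.38)
  = 26.09 / 112.3344 ≈ 0.232

0.232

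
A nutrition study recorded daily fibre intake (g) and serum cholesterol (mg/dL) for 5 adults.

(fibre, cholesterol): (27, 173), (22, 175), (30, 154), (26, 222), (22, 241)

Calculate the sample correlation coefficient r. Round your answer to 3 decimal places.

-0.587

n = 5, Σx = 127, Σy = 965, Σx² = 3273, Σy² = 191635, Σxy = 24215
nΣxy − ΣxΣy = 121075 − 122555 = -1480
nΣx² − (Σx)² = 16365 − 16129 = 236; nΣy² − (Σy)² = 958175 − 931225 = 26950
r = -1480 / √(236 × 26950) = -1480 / 2521.9437 ≈ -0.587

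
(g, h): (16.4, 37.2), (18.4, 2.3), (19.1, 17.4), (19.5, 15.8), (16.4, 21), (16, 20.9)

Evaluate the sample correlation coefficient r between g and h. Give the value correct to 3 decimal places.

-0.567

n = 6, Σg = 105.8, Σh = 114.6, Σg² = 1877.54, Σh² = 2819.34, Σgh = 1971.64
nΣgh − ΣgΣh = 11829.84 − 12124.68 = -294.84
nΣg² − (Σg)² = 11265.24 − 11193.64 = 71.6; nΣh² − (Σh)² = 16916.04 − 13133.16 = 3782.88
r = -294.84 / √(71.6 × 3782.88) = -294.84 / 520.4366 ≈ -0.567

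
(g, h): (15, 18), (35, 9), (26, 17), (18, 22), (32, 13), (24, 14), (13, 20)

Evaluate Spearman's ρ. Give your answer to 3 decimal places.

-0.857

Rank g: 2, 7, 5, 3, 6, 4, 1
Rank h: 5, 1, 4, 7, 2, 3, 6
d = rank(g) − rank(h): -3, 6, 1, -4, 4, 1, -5; Σd² = 104
ρ = 1 − 6Σd² / [n(n²−1)] = 1 − 6×104 / (7×48) = 1 − 624/336 ≈ -0.857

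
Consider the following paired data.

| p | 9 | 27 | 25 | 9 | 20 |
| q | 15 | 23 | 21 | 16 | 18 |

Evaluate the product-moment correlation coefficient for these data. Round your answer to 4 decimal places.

n = 5, Σp = 90, Σq = 93, Σp² = 1916, Σq² = 1775, Σpq = 1785
nΣpq − ΣpΣq = 8925 − 8370 = 555
nΣp² − (Σp)² = 9580 − 8100 = 1480; nΣq² − (Σq)² = 8875 − 8649 = 226
r = 555 / √(1480 × 226) = 555 / 578.3425 ≈ 0.9596

0.9596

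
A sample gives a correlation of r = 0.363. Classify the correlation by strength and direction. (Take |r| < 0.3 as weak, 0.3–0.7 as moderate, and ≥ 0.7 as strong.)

r = 0.363 > 0 so the relationship is positive.
|r| = 0.363, which falls in the moderate range.

moderate positive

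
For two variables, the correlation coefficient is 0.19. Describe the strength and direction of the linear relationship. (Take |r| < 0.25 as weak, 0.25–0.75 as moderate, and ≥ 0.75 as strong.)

weak positive

r = 0.19 > 0 so the relationship is positive.
|r| = 0.19, which falls in the weak range.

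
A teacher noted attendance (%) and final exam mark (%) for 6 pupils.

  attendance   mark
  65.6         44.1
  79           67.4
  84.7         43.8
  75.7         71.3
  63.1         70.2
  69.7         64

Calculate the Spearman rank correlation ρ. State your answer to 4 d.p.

Rank attendance: 2, 5, 6, 4, 1, 3
Rank mark: 2, 4, 1, 6, 5, 3
d = rank(attendance) − rank(mark): 0, 1, 5, -2, -4, 0; Σd² = 46
ρ = 1 − 6Σd² / [n(n²−1)] = 1 − 6×46 / (6×35) = 1 − 276/210 ≈ -0.3143

-0.3143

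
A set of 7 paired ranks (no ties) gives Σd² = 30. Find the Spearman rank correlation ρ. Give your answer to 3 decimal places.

0.464

ρ = 1 − 6Σd² / [n(n²−1)] = 1 − 6×30 / (7×48)
  = 1 − 180/336 = 1 − 0.5357 ≈ 0.464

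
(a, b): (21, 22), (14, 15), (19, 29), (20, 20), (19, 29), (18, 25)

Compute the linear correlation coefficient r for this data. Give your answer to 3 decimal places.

0.512

n = 6, Σa = 111, Σb = 140, Σa² = 2083, Σb² = 3416, Σab = 2624
nΣab − ΣaΣb = 15744 − 15540 = 204
nΣa² − (Σa)² = 12498 − 12321 = 177; nΣb² − (Σb)² = 20496 − 19600 = 896
r = 204 / √(177 × 896) = 204 / 398.2361 ≈ 0.512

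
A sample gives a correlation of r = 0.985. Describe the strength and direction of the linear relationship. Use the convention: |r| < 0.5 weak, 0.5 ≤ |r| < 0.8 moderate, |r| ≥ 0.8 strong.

strong positive

r = 0.985 > 0 so the relationship is positive.
|r| = 0.985, which falls in the strong range.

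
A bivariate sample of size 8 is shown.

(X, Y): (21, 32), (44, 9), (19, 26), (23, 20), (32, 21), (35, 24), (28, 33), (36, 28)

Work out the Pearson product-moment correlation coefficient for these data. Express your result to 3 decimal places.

-0.596

n = 8, ΣX = 238, ΣY = 193, ΣX² = 7596, ΣY² = 5071, ΣXY = 5466
nΣXY − ΣXΣY = 43728 − 45934 = -2206
nΣX² − (ΣX)² = 60768 − 56644 = 4124; nΣY² − (ΣY)² = 40568 − 37249 = 3319
r = -2206 / √(4124 × 3319) = -2206 / 3699.6697 ≈ -0.596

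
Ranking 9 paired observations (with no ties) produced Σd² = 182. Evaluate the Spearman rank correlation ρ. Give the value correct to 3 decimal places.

-0.517

ρ = 1 − 6Σd² / [n(n²−1)] = 1 − 6×182 / (9×80)
  = 1 − 1092/720 = 1 − 1.5167 ≈ -0.517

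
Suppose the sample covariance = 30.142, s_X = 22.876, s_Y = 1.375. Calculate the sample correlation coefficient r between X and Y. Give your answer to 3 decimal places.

r = Cov(X,Y) / (s_X · s_Y) = 30.142 / (22.876 × 1.375)
  = 30.142 / 31.4545 ≈ 0.958

0.958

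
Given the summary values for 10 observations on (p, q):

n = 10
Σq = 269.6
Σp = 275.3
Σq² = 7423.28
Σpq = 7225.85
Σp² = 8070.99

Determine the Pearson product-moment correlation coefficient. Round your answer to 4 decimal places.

r = (nΣpq − ΣpΣq) / √[(nΣp² − (Σp)²)(nΣq² − (Σq)²)]
Numerator: 10×7225.85 − 275.3×269.6 = -1962.38
Denominator: √[(80709.9 − 75790.09)(74232.8 − 72684.16)] = √[4919.81 × 1548.64] = 2760.2562
r = -1962.38 / 2760.2562 ≈ -0.7109

-0.7109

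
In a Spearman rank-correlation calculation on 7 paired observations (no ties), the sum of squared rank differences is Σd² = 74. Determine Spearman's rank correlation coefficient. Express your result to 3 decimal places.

-0.321

ρ = 1 − 6Σd² / [n(n²−1)] = 1 − 6×74 / (7×48)
  = 1 − 444/336 = 1 − 1.3214 ≈ -0.321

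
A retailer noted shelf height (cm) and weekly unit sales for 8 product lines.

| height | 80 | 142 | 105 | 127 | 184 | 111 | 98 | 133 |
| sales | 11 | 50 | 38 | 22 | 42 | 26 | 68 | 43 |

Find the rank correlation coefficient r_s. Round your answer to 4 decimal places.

0.3333

Rank height: 1, 7, 3, 5, 8, 4, 2, 6
Rank sales: 1, 7, 4, 2, 5, 3, 8, 6
d = rank(height) − rank(sales): 0, 0, -1, 3, 3, 1, -6, 0; Σd² = 56
ρ = 1 − 6Σd² / [n(n²−1)] = 1 − 6×56 / (8×63) = 1 − 336/504 ≈ 0.3333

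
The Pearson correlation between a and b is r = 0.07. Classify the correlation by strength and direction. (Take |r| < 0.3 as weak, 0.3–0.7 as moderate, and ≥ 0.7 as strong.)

r = 0.07 > 0 so the relationship is positive.
|r| = 0.07, which falls in the weak range.

weak positive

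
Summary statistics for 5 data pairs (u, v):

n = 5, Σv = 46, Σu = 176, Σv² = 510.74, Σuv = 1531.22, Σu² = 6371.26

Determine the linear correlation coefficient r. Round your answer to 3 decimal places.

r = (nΣuv − ΣuΣv) / √[(nΣu² − (Σu)²)(nΣv² − (Σv)²)]
Numerator: 5×1531.22 − 176×46 = -439.9
Denominator: √[(31856.3 − 30976)(2553.7 − 2116)] = √[880.3 × 437.7] = 620.7313
r = -439.9 / 620.7313 ≈ -0.709

-0.709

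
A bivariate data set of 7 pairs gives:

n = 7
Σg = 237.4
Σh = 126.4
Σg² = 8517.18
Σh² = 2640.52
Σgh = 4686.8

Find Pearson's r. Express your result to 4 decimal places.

0.9793

r = (nΣgh − ΣgΣh) / √[(nΣg² − (Σg)²)(nΣh² − (Σh)²)]
Numerator: 7×4686.8 − 237.4×126.4 = 2800.24
Denominator: √[(59620.26 − 56358.76)(18483.64 − 15976.96)] = √[3261.5 × 2506.68] = 2859.2896
r = 2800.24 / 2859.2896 ≈ 0.9793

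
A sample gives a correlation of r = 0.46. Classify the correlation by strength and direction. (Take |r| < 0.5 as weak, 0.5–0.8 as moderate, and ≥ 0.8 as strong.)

weak positive

r = 0.46 > 0 so the relationship is positive.
|r| = 0.46, which falls in the weak range.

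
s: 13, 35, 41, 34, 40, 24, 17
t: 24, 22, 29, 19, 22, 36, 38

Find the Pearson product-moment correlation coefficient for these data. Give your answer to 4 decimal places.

-0.4631

n = 7, Σs = 204, Σt = 190, Σs² = 6696, Σt² = 5486, Σst = 5307
nΣst − ΣsΣt = 37149 − 38760 = -1611
nΣs² − (Σs)² = 46872 − 41616 = 5256; nΣt² − (Σt)² = 38402 − 36100 = 2302
r = -1611 / √(5256 × 2302) = -1611 / 3478.4065 ≈ -0.4631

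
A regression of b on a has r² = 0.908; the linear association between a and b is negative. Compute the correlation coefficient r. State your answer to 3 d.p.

-0.953

|r| = √0.908 = 0.953
The association is negative, so r = −0.953.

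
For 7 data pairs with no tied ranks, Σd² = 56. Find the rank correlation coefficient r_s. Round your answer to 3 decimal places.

0.000

ρ = 1 − 6Σd² / [n(n²−1)] = 1 − 6×56 / (7×48)
  = 1 − 336/336 = 1 − 1.0000 ≈ 0.000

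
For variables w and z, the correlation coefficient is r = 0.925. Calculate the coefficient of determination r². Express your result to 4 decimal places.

r² = (0.925)² = 0.8556

0.8556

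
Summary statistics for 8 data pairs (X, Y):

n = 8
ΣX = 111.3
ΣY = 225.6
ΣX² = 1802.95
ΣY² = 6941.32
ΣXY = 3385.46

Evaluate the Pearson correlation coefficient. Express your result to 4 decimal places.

r = (nΣXY − ΣXΣY) / √[(nΣX² − (ΣX)²)(nΣY² − (ΣY)²)]
Numerator: 8×3385.46 − 111.3×225.6 = 1974.4
Denominator: √[(14423.6 − 12387.69)(55530.56 − 50895.36)] = √[2035.91 × 4635.2] = 3071.9456
r = 1974.4 / 3071.9456 ≈ 0.6427

0.6427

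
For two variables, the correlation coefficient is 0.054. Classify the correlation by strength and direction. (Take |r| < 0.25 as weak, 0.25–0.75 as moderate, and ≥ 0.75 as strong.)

weak positive

r = 0.054 > 0 so the relationship is positive.
|r| = 0.054, which falls in the weak range.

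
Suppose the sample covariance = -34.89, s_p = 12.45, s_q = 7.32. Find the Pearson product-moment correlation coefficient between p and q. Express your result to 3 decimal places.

r = Cov(p,q) / (s_p · s_q) = -34.89 / (12.45 × 7.32)
  = -34.89 / 91.1340 ≈ -0.383

-0.383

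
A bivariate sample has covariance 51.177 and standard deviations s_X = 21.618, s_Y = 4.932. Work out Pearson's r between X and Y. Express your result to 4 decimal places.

0.4800

r = Cov(X,Y) / (s_X · s_Y) = 51.177 / (21.618 × 4.932)
  = 51.177 / 106.6200 ≈ 0.4800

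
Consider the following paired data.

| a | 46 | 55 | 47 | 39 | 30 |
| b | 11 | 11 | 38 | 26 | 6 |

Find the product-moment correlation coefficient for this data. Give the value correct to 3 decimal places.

0.197

n = 5, Σa = 217, Σb = 92, Σa² = 9771, Σb² = 2398, Σab = 4091
nΣab − ΣaΣb = 20455 − 19964 = 491
nΣa² − (Σa)² = 48855 − 47089 = 1766; nΣb² − (Σb)² = 11990 − 8464 = 3526
r = 491 / √(1766 × 3526) = 491 / 2495.3789 ≈ 0.197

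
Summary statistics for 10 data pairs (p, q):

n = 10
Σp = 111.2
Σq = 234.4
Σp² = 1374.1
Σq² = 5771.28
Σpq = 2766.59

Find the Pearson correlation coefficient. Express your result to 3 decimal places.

r = (nΣpq − ΣpΣq) / √[(nΣp² − (Σp)²)(nΣq² − (Σq)²)]
Numerator: 10×2766.59 − 111.2×234.4 = 1600.62
Denominator: √[(13741 − 12365.44)(57712.8 − 54943.36)] = √[1375.56 × 2769.44] = 1951.8020
r = 1600.62 / 1951.8020 ≈ 0.820

0.820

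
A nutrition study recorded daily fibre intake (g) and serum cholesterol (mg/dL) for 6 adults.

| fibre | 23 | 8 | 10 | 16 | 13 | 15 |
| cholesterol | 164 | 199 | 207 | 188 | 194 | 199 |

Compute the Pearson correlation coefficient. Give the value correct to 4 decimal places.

n = 6, Σx = 85, Σy = 1151, Σx² = 1343, Σy² = 221927, Σxy = 15949
nΣxy − ΣxΣy = 95694 − 97835 = -2141
nΣx² − (Σx)² = 8058 − 7225 = 833; nΣy² − (Σy)² = 1331562 − 1324801 = 6761
r = -2141 / √(833 × 6761) = -2141 / 2373.1652 ≈ -0.9022

-0.9022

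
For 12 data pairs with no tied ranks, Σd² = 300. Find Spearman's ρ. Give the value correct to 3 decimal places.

-0.049

ρ = 1 − 6Σd² / [n(n²−1)] = 1 − 6×300 / (12×143)
  = 1 − 1800/1716 = 1 − 1.0490 ≈ -0.049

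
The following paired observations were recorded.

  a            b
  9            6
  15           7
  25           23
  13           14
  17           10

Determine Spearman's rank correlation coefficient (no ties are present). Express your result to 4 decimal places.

Rank a: 1, 3, 5, 2, 4
Rank b: 1, 2, 5, 4, 3
d = rank(a) − rank(b): 0, 1, 0, -2, 1; Σd² = 6
ρ = 1 − 6Σd² / [n(n²−1)] = 1 − 6×6 / (5×24) = 1 − 36/120 ≈ 0.7000

0.7000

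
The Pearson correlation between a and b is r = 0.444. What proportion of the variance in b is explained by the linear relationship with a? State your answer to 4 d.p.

0.1971

r² = (0.444)² = 0.1971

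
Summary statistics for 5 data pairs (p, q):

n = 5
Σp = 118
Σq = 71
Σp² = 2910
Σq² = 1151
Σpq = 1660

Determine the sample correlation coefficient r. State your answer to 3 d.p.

-0.117

r = (nΣpq − ΣpΣq) / √[(nΣp² − (Σp)²)(nΣq² − (Σq)²)]
Numerator: 5×1660 − 118×71 = -78
Denominator: √[(14550 − 13924)(5755 − 5041)] = √[626 × 714] = 668.5537
r = -78 / 668.5537 ≈ -0.117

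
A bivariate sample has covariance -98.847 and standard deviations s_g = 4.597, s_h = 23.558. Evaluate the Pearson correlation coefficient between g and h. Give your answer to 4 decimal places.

-0.9127

r = Cov(g,h) / (s_g · s_h) = -98.847 / (4.597 × 23.558)
  = -98.847 / 108.2961 ≈ -0.9127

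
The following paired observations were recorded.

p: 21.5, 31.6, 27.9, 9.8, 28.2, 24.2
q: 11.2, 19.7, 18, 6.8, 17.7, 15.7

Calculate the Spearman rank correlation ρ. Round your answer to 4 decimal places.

Rank p: 2, 6, 4, 1, 5, 3
Rank q: 2, 6, 5, 1, 4, 3
d = rank(p) − rank(q): 0, 0, -1, 0, 1, 0; Σd² = 2
ρ = 1 − 6Σd² / [n(n²−1)] = 1 − 6×2 / (6×35) = 1 − 12/210 ≈ 0.9429

0.9429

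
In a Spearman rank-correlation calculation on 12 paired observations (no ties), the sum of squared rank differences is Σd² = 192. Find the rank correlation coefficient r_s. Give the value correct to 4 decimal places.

0.3287

ρ = 1 − 6Σd² / [n(n²−1)] = 1 − 6×192 / (12×143)
  = 1 − 1152/1716 = 1 − 0.67133 ≈ 0.3287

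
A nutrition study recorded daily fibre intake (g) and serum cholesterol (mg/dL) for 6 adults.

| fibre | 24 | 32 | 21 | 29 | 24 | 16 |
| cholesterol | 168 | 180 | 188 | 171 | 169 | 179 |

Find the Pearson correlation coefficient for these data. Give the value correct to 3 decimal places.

n = 6, Σx = 146, Σy = 1055, Σx² = 3714, Σy² = 185811, Σxy = 25619
nΣxy − ΣxΣy = 153714 − 154030 = -316
nΣx² − (Σx)² = 22284 − 21316 = 968; nΣy² − (Σy)² = 1114866 − 1113025 = 1841
r = -316 / √(968 × 1841) = -316 / 1334.9487 ≈ -0.237

-0.237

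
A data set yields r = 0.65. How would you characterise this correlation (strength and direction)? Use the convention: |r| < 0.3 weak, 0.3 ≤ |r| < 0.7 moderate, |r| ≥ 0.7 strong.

moderate positive

r = 0.65 > 0 so the relationship is positive.
|r| = 0.65, which falls in the moderate range.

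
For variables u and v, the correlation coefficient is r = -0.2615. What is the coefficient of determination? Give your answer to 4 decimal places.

r² = (-0.2615)² = 0.0684

0.0684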